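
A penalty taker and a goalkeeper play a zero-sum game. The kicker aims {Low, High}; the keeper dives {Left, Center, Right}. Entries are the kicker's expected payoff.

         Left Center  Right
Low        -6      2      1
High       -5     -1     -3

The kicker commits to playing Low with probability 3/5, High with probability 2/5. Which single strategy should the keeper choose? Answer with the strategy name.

If the keeper plays Left, the kicker's expected payoff is (3/5)·(-6) + (2/5)·(-5) = -28/5.
If the keeper plays Center, the kicker's expected payoff is (3/5)·2 + (2/5)·(-1) = 4/5.
If the keeper plays Right, the kicker's expected payoff is (3/5)·1 + (2/5)·(-3) = -3/5.
The keeper minimizes the kicker's payoff; the smallest is -28/5, so the best response is Left.

Left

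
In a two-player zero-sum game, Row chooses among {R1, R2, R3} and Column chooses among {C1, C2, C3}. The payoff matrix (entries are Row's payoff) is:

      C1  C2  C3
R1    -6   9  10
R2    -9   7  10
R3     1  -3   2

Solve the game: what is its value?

Row minima: R1 → -6, R2 → -9, R3 → -3; maximin = -3.
Column maxima: C1 → 1, C2 → 9, C3 → 10; minimax = 1.
-3 ≠ 1, so there is no saddle point; optimal play is mixed.
C3 is strictly dominated by C1 (it gives Row strictly more in every row), so Column never plays it.
With C3 eliminated, R2 is strictly dominated by R1 (R1 gives Row strictly more in every remaining column), so Row never plays it.
On the remaining 2×2 (R1, R3 vs C1, C2):
Let Row play R1 with probability p. Expected payoff against C1: (-6)p + 1(1−p) = −7p + 1; against C2: 9p + (-3)(1−p) = 12p − 3.
Setting these equal: −7p + 1 = 12p − 3 ⇒ −19p = -4 ⇒ p = 4/19, and the value is (-7)·(4/19) + 1 = -9/19.
For Column: with q = P(C1), equating R1's and R3's payoffs gives −15q + 9 = 4q − 3 ⇒ q = 12/19.

-9/19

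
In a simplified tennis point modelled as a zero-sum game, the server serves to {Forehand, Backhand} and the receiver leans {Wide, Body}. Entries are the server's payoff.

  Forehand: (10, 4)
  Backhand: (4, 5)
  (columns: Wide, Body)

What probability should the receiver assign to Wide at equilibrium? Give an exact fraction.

1/7

Row minima: Forehand → 4, Backhand → 4; maximin = 4.
Column maxima: Wide → 10, Body → 5; minimax = 5.
4 ≠ 5, so there is no saddle point; optimal play is mixed.
Let the server play Forehand with probability p. Expected payoff against Wide: 10p + 4(1−p) = 6p + 4; against Body: 4p + 5(1−p) = −p + 5.
Setting these equal: 6p + 4 = −p + 5 ⇒ 7p = 1 ⇒ p = 1/7, and the value is (6)·(1/7) + 4 = 34/7.
For the receiver: with q = P(Wide), equating Forehand's and Backhand's payoffs gives 6q + 4 = −q + 5 ⇒ q = 1/7.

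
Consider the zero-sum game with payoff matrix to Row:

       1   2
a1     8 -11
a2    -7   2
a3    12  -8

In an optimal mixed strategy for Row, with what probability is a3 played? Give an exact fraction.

9/29

Row minima: a1 → -11, a2 → -7, a3 → -8; maximin = -7.
Column maxima: 1 → 12, 2 → 2; minimax = 2.
-7 ≠ 2, so there is no saddle point; optimal play is mixed.
a1 is strictly dominated by a3, so Row never plays it.
On the remaining 2×2 (a2, a3 vs 1, 2):
Let Row play a2 with probability p. Expected payoff against 1: (-7)p + 12(1−p) = −19p + 12; against 2: 2p + (-8)(1−p) = 10p − 8.
Setting these equal: −19p + 12 = 10p − 8 ⇒ −29p = -20 ⇒ p = 20/29, and the value is (-19)·(20/29) + 12 = -32/29.
For Column: with q = P(1), equating a2's and a3's payoffs gives −9q + 2 = 20q − 8 ⇒ q = 10/29.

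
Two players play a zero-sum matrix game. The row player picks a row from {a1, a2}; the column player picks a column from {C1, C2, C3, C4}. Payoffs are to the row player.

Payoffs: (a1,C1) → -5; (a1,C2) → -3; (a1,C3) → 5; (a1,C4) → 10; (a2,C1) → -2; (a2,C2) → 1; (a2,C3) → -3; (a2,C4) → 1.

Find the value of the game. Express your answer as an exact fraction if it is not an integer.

Row minima: a1 → -5, a2 → -3; maximin = -3.
Column maxima: C1 → -2, C2 → 1, C3 → 5, C4 → 10; minimax = -2.
-3 ≠ -2, so there is no saddle point; optimal play is mixed.
C2 is strictly dominated by C1 (it gives the row player strictly more in every row), so the column player never plays it.
C4 is strictly dominated by C1 (it gives the row player strictly more in every row), so the column player never plays it.
On the remaining 2×2 (a1, a2 vs C1, C3):
Let the row player play a1 with probability p. Expected payoff against C1: (-5)p + (-2)(1−p) = −3p − 2; against C3: 5p + (-3)(1−p) = 8p − 3.
Setting these equal: −3p − 2 = 8p − 3 ⇒ −11p = -1 ⇒ p = 1/11, and the value is (-3)·(1/11) − 2 = -25/11.
For the column player: with q = P(C1), equating a1's and a2's payoffs gives −10q + 5 = q − 3 ⇒ q = 8/11.

-25/11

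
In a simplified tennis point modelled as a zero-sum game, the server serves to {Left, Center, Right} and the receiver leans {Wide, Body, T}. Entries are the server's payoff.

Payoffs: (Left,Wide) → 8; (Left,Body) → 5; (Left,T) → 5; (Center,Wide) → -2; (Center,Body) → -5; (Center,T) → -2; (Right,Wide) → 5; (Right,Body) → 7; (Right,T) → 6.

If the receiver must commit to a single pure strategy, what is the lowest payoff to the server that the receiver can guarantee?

6

Column maxima: Wide → 8, Body → 7, T → 6.
The smallest of these is 6.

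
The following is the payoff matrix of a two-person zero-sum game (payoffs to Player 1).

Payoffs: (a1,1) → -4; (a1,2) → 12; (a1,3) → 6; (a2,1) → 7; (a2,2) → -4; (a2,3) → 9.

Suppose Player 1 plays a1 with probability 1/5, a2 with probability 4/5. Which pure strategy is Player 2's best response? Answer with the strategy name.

2

If Player 2 plays 1, Player 1's expected payoff is (1/5)·(-4) + (4/5)·7 = 24/5.
If Player 2 plays 2, Player 1's expected payoff is (1/5)·12 + (4/5)·(-4) = -4/5.
If Player 2 plays 3, Player 1's expected payoff is (1/5)·6 + (4/5)·9 = 42/5.
Player 2 minimizes Player 1's payoff; the smallest is -4/5, so the best response is 2.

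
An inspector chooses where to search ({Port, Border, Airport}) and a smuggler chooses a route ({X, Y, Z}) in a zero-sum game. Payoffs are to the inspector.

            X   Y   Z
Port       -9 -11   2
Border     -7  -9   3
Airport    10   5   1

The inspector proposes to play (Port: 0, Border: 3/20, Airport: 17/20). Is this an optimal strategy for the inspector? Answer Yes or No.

Against X this mix gives (3/20)·(-7) + (17/20)·10 = 149/20.
Against Y this mix gives (3/20)·(-9) + (17/20)·5 = 29/10.
Against Z this mix gives (3/20)·3 + (17/20)·1 = 13/10.
The smuggler will play Z, holding the inspector to 13/10. Shifting weight toward the row that does better against Z would raise this floor (the equalizing mix achieves 3/2 against both Z and Y), so the proposed strategy is not optimal.

No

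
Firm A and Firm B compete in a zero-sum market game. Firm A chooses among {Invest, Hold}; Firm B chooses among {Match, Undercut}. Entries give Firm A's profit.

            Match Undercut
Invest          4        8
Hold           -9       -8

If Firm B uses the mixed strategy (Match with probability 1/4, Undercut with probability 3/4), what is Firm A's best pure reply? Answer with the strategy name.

Invest

Expected payoff of Invest: (1/4)·4 + (3/4)·8 = 7.
Expected payoff of Hold: (1/4)·(-9) + (3/4)·(-8) = -33/4.
The largest is 7, so Firm A's best response is Invest.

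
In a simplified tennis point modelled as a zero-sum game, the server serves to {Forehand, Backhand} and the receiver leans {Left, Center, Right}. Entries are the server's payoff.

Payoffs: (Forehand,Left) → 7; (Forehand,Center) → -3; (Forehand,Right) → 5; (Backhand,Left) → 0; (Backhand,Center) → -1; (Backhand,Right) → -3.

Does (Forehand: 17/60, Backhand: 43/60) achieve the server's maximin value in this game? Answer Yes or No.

No

Against Left this mix gives (17/60)·7 + (43/60)·0 = 119/60.
Against Center this mix gives (17/60)·(-3) + (43/60)·(-1) = -47/30.
Against Right this mix gives (17/60)·5 + (43/60)·(-3) = -11/15.
The receiver will play Center, holding the server to -47/30. Shifting weight toward the row that does better against Center would raise this floor (the equalizing mix achieves -7/5 against both Center and Right), so the proposed strategy is not optimal.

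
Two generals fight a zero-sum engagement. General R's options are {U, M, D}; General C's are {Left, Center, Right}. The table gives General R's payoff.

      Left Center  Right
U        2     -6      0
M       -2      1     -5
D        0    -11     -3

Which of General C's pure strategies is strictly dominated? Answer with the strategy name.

Left

Right holds General R's payoff strictly below Left in every row: 0 < 2, -5 < -2, -3 < 0.
So Left is strictly dominated for General C.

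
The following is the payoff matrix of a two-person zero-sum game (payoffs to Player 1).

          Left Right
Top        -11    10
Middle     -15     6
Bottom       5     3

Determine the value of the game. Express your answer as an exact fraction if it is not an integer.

Row minima: Top → -11, Middle → -15, Bottom → 3; maximin = 3.
Column maxima: Left → 5, Right → 10; minimax = 5.
3 ≠ 5, so there is no saddle point; optimal play is mixed.
Middle is strictly dominated by Top, so Player 1 never plays it.
On the remaining 2×2 (Top, Bottom vs Left, Right):
Let Player 1 play Top with probability p. Expected payoff against Left: (-11)p + 5(1−p) = −16p + 5; against Right: 10p + 3(1−p) = 7p + 3.
Setting these equal: −16p + 5 = 7p + 3 ⇒ −23p = -2 ⇒ p = 2/23, and the value is (-16)·(2/23) + 5 = 83/23.
For Player 2: with q = P(Left), equating Top's and Bottom's payoffs gives −21q + 10 = 2q + 3 ⇒ q = 7/23.

83/23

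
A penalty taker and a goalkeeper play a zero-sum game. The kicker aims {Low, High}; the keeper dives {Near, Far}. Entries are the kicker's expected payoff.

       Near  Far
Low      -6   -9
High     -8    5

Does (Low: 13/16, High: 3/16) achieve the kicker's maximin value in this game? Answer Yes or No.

Yes

Against Near this mix gives (13/16)·(-6) + (3/16)·(-8) = -51/8.
Against Far this mix gives (13/16)·(-9) + (3/16)·5 = -51/8.
All of the keeper's active replies (Near, Far) yield -51/8, and no column does worse for the kicker. The mix makes the keeper indifferent and guarantees -51/8, so it is optimal.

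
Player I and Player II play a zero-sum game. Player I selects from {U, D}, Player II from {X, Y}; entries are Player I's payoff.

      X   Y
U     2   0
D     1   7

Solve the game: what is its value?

Row minima: U → 0, D → 1; maximin = 1.
Column maxima: X → 2, Y → 7; minimax = 2.
1 ≠ 2, so there is no saddle point; optimal play is mixed.
Let Player I play U with probability p. Expected payoff against X: 2p + 1(1−p) = p + 1; against Y: 0p + 7(1−p) = −7p + 7.
Setting these equal: p + 1 = −7p + 7 ⇒ 8p = 6 ⇒ p = 3/4, and the value is (1)·(3/4) + 1 = 7/4.
For Player II: with q = P(X), equating U's and D's payoffs gives 2q = −6q + 7 ⇒ q = 7/8.

7/4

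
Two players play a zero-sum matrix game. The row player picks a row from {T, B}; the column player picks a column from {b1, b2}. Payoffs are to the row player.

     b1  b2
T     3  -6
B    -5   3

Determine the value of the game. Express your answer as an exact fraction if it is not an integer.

-21/17

Row minima: T → -6, B → -5; maximin = -5.
Column maxima: b1 → 3, b2 → 3; minimax = 3.
-5 ≠ 3, so there is no saddle point; optimal play is mixed.
Let the row player play T with probability p. Expected payoff against b1: 3p + (-5)(1−p) = 8p − 5; against b2: (-6)p + 3(1−p) = −9p + 3.
Setting these equal: 8p − 5 = −9p + 3 ⇒ 17p = 8 ⇒ p = 8/17, and the value is (8)·(8/17) − 5 = -21/17.
For the column player: with q = P(b1), equating T's and B's payoffs gives 9q − 6 = −8q + 3 ⇒ q = 9/17.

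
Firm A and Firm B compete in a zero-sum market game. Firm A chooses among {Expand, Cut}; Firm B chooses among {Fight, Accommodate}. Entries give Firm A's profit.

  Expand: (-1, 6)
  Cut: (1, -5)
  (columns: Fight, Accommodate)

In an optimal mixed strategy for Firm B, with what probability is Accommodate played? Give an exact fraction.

Row minima: Expand → -1, Cut → -5; maximin = -1.
Column maxima: Fight → 1, Accommodate → 6; minimax = 1.
-1 ≠ 1, so there is no saddle point; optimal play is mixed.
Let Firm A play Expand with probability p. Expected payoff against Fight: (-1)p + 1(1−p) = −2p + 1; against Accommodate: 6p + (-5)(1−p) = 11p − 5.
Setting these equal: −2p + 1 = 11p − 5 ⇒ −13p = -6 ⇒ p = 6/13, and the value is (-2)·(6/13) + 1 = 1/13.
For Firm B: with q = P(Fight), equating Expand's and Cut's payoffs gives −7q + 6 = 6q − 5 ⇒ q = 11/13.

2/13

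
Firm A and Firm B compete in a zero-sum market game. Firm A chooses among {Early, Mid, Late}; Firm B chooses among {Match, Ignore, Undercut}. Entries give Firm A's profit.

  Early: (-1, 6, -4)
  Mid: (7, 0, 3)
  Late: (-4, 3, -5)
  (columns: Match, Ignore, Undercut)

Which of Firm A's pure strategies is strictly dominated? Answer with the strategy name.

Early gives a strictly higher payoff than Late against every column: -1 > -4, 6 > 3, -4 > -5.
So Late is strictly dominated and Firm A never plays it.

Late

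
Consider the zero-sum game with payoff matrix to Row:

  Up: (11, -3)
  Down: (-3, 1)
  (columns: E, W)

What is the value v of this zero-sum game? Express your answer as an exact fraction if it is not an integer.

Row minima: Up → -3, Down → -3; maximin = -3.
Column maxima: E → 11, W → 1; minimax = 1.
-3 ≠ 1, so there is no saddle point; optimal play is mixed.
Let Row play Up with probability p. Expected payoff against E: 11p + (-3)(1−p) = 14p − 3; against W: (-3)p + 1(1−p) = −4p + 1.
Setting these equal: 14p − 3 = −4p + 1 ⇒ 18p = 4 ⇒ p = 2/9, and the value is (14)·(2/9) − 3 = 1/9.
For Column: with q = P(E), equating Up's and Down's payoffs gives 14q − 3 = −4q + 1 ⇒ q = 2/9.

1/9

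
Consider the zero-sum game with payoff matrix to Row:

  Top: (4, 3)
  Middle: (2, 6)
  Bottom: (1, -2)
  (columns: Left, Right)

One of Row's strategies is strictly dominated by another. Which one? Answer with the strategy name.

Top gives a strictly higher payoff than Bottom against every column: 4 > 1, 3 > -2.
So Bottom is strictly dominated and Row never plays it.

Bottom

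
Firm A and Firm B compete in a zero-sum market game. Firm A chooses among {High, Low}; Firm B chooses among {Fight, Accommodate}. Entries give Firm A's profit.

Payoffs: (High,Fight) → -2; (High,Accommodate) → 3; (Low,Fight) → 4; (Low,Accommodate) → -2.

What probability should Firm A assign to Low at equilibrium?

5/11

Row minima: High → -2, Low → -2; maximin = -2.
Column maxima: Fight → 4, Accommodate → 3; minimax = 3.
-2 ≠ 3, so there is no saddle point; optimal play is mixed.
Let Firm A play High with probability p. Expected payoff against Fight: (-2)p + 4(1−p) = −6p + 4; against Accommodate: 3p + (-2)(1−p) = 5p − 2.
Setting these equal: −6p + 4 = 5p − 2 ⇒ −11p = -6 ⇒ p = 6/11, and the value is (-6)·(6/11) + 4 = 8/11.
For Firm B: with q = P(Fight), equating High's and Low's payoffs gives −5q + 3 = 6q − 2 ⇒ q = 5/11.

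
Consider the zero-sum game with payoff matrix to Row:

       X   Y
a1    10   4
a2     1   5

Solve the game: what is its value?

Row minima: a1 → 4, a2 → 1; maximin = 4.
Column maxima: X → 10, Y → 5; minimax = 5.
4 ≠ 5, so there is no saddle point; optimal play is mixed.
Let Row play a1 with probability p. Expected payoff against X: 10p + 1(1−p) = 9p + 1; against Y: 4p + 5(1−p) = −p + 5.
Setting these equal: 9p + 1 = −p + 5 ⇒ 10p = 4 ⇒ p = 2/5, and the value is (9)·(2/5) + 1 = 23/5.
For Column: with q = P(X), equating a1's and a2's payoffs gives 6q + 4 = −4q + 5 ⇒ q = 1/10.

23/5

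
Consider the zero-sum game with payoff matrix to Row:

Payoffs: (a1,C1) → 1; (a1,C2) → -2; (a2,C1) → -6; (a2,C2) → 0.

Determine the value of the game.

-4/3

Row minima: a1 → -2, a2 → -6; maximin = -2.
Column maxima: C1 → 1, C2 → 0; minimax = 0.
-2 ≠ 0, so there is no saddle point; optimal play is mixed.
Let Row play a1 with probability p. Expected payoff against C1: 1p + (-6)(1−p) = 7p − 6; against C2: (-2)p + 0(1−p) = −2p.
Setting these equal: 7p − 6 = −2p ⇒ 9p = 6 ⇒ p = 2/3, and the value is (7)·(2/3) − 6 = -4/3.
For Column: with q = P(C1), equating a1's and a2's payoffs gives 3q − 2 = −6q ⇒ q = 2/9.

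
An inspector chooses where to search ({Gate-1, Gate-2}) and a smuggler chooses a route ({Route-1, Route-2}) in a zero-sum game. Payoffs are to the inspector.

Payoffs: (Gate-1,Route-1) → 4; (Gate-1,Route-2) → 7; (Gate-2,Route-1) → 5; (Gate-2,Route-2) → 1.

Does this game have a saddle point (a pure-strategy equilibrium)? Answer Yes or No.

No

Row minima: Gate-1 → 4, Gate-2 → 1; maximin = 4.
Column maxima: Route-1 → 5, Route-2 → 7; minimax = 5.
4 ≠ 5, so no pure-strategy equilibrium exists.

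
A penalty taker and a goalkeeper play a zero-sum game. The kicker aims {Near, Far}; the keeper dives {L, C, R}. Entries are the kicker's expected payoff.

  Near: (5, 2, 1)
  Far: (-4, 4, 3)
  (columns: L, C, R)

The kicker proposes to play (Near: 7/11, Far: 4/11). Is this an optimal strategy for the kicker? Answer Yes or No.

Yes

Against L this mix gives (7/11)·5 + (4/11)·(-4) = 19/11.
Against C this mix gives (7/11)·2 + (4/11)·4 = 30/11.
Against R this mix gives (7/11)·1 + (4/11)·3 = 19/11.
All of the keeper's active replies (L, R) yield 19/11, and no column does worse for the kicker. The mix makes the keeper indifferent and guarantees 19/11, so it is optimal.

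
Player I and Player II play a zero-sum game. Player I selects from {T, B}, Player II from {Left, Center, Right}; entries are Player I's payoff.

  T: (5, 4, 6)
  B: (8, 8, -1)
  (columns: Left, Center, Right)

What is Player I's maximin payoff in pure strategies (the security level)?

Row minima: T → 4, B → -1.
The best of these is 4.

4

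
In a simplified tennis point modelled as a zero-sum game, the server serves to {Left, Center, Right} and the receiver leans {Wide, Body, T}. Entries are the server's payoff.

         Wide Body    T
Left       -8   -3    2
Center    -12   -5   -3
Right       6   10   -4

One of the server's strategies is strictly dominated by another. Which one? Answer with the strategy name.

Center

Left gives a strictly higher payoff than Center against every column: -8 > -12, -3 > -5, 2 > -3.
So Center is strictly dominated and the server never plays it.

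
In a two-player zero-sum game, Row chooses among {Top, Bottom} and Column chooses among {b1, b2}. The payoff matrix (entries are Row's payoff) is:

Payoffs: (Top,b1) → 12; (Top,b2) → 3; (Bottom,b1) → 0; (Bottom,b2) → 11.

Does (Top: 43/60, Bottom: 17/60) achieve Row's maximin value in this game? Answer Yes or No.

No

Against b1 this mix gives (43/60)·12 + (17/60)·0 = 43/5.
Against b2 this mix gives (43/60)·3 + (17/60)·11 = 79/15.
Column will play b2, holding Row to 79/15. Shifting weight toward the row that does better against b2 would raise this floor (the equalizing mix achieves 33/5 against both b2 and b1), so the proposed strategy is not optimal.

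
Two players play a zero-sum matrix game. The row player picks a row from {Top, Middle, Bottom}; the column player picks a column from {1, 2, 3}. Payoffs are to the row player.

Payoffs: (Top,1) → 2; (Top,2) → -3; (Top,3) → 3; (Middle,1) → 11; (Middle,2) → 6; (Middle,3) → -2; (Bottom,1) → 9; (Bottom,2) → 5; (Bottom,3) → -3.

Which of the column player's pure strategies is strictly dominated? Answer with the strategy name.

1

2 holds the row player's payoff strictly below 1 in every row: -3 < 2, 6 < 11, 5 < 9.
So 1 is strictly dominated for the column player.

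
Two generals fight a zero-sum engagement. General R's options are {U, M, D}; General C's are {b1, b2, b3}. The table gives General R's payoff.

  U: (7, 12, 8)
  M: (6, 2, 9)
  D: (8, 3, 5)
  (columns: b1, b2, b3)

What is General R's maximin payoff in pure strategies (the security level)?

7

Row minima: U → 7, M → 2, D → 3.
The best of these is 7.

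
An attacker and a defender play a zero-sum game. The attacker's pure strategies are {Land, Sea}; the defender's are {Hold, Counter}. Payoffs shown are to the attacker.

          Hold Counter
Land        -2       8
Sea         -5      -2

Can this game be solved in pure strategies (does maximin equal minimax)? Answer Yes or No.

Yes

Row minima: Land → -2, Sea → -5; maximin = -2.
Column maxima: Hold → -2, Counter → 8; minimax = -2.
maximin = minimax = -2, so a saddle point exists.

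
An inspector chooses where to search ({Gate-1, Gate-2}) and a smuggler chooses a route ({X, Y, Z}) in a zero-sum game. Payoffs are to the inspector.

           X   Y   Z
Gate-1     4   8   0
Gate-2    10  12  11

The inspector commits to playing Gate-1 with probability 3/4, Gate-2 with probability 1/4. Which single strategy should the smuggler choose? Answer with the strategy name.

If the smuggler plays X, the inspector's expected payoff is (3/4)·4 + (1/4)·10 = 11/2.
If the smuggler plays Y, the inspector's expected payoff is (3/4)·8 + (1/4)·12 = 9.
If the smuggler plays Z, the inspector's expected payoff is (3/4)·0 + (1/4)·11 = 11/4.
The smuggler minimizes the inspector's payoff; the smallest is 11/4, so the best response is Z.

Z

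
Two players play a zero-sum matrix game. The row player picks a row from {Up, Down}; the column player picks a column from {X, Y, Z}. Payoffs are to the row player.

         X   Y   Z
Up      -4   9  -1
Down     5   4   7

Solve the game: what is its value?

61/14

Row minima: Up → -4, Down → 4; maximin = 4.
Column maxima: X → 5, Y → 9, Z → 7; minimax = 5.
4 ≠ 5, so there is no saddle point; optimal play is mixed.
Z is strictly dominated by X (it gives the row player strictly more in every row), so the column player never plays it.
On the remaining 2×2 (Up, Down vs X, Y):
Let the row player play Up with probability p. Expected payoff against X: (-4)p + 5(1−p) = −9p + 5; against Y: 9p + 4(1−p) = 5p + 4.
Setting these equal: −9p + 5 = 5p + 4 ⇒ −14p = -1 ⇒ p = 1/14, and the value is (-9)·(1/14) + 5 = 61/14.
For the column player: with q = P(X), equating Up's and Down's payoffs gives −13q + 9 = q + 4 ⇒ q = 5/14.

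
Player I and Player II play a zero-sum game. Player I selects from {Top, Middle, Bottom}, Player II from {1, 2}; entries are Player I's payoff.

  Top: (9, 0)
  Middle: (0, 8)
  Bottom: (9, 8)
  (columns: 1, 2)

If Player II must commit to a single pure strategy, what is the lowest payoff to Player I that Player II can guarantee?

Column maxima: 1 → 9, 2 → 8.
The smallest of these is 8.

8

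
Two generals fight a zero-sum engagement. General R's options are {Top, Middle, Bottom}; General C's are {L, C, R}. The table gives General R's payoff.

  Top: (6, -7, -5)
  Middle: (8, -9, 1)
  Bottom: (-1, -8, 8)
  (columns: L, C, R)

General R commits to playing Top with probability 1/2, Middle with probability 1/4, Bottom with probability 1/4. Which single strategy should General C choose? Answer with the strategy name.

If General C plays L, General R's expected payoff is (1/2)·6 + (1/4)·8 + (1/4)·(-1) = 19/4.
If General C plays C, General R's expected payoff is (1/2)·(-7) + (1/4)·(-9) + (1/4)·(-8) = -31/4.
If General C plays R, General R's expected payoff is (1/2)·(-5) + (1/4)·1 + (1/4)·8 = -1/4.
General C minimizes General R's payoff; the smallest is -31/4, so the best response is C.

C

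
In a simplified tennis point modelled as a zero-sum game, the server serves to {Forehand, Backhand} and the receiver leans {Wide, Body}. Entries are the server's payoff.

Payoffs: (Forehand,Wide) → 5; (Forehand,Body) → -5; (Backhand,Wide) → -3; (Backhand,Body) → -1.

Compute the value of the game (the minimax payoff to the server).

Row minima: Forehand → -5, Backhand → -3; maximin = -3.
Column maxima: Wide → 5, Body → -1; minimax = -1.
-3 ≠ -1, so there is no saddle point; optimal play is mixed.
Let the server play Forehand with probability p. Expected payoff against Wide: 5p + (-3)(1−p) = 8p − 3; against Body: (-5)p + (-1)(1−p) = −4p − 1.
Setting these equal: 8p − 3 = −4p − 1 ⇒ 12p = 2 ⇒ p = 1/6, and the value is (8)·(1/6) − 3 = -5/3.
For the receiver: with q = P(Wide), equating Forehand's and Backhand's payoffs gives 10q − 5 = −2q − 1 ⇒ q = 1/3.

-5/3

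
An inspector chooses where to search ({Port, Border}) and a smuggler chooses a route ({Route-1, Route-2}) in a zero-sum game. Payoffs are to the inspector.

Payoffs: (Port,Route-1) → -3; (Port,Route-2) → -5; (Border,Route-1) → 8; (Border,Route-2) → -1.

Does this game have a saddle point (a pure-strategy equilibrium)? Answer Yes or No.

Yes

Row minima: Port → -5, Border → -1; maximin = -1.
Column maxima: Route-1 → 8, Route-2 → -1; minimax = -1.
maximin = minimax = -1, so a saddle point exists.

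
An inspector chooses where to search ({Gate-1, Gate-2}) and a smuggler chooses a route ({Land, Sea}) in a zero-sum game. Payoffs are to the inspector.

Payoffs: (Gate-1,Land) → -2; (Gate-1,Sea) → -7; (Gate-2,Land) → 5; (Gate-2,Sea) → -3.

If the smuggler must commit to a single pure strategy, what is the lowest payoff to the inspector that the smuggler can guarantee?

Column maxima: Land → 5, Sea → -3.
The smallest of these is -3.

-3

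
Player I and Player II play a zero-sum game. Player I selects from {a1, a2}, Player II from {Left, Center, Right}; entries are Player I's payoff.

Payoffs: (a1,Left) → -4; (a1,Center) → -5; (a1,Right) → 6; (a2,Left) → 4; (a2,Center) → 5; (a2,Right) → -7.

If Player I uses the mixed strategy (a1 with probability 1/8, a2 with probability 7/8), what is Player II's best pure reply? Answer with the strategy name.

If Player II plays Left, Player I's expected payoff is (1/8)·(-4) + (7/8)·4 = 3.
If Player II plays Center, Player I's expected payoff is (1/8)·(-5) + (7/8)·5 = 15/4.
If Player II plays Right, Player I's expected payoff is (1/8)·6 + (7/8)·(-7) = -43/8.
Player II minimizes Player I's payoff; the smallest is -43/8, so the best response is Right.

Right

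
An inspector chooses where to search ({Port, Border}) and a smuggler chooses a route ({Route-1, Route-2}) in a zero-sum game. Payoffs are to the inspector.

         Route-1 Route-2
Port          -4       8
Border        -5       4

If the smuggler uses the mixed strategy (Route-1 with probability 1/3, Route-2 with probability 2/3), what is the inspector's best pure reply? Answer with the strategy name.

Expected payoff of Port: (1/3)·(-4) + (2/3)·8 = 4.
Expected payoff of Border: (1/3)·(-5) + (2/3)·4 = 1.
The largest is 4, so the inspector's best response is Port.

Port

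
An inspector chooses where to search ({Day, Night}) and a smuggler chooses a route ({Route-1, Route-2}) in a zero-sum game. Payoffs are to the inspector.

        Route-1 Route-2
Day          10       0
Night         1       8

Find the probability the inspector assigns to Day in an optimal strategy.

Row minima: Day → 0, Night → 1; maximin = 1.
Column maxima: Route-1 → 10, Route-2 → 8; minimax = 8.
1 ≠ 8, so there is no saddle point; optimal play is mixed.
Let the inspector play Day with probability p. Expected payoff against Route-1: 10p + 1(1−p) = 9p + 1; against Route-2: 0p + 8(1−p) = −8p + 8.
Setting these equal: 9p + 1 = −8p + 8 ⇒ 17p = 7 ⇒ p = 7/17, and the value is (9)·(7/17) + 1 = 80/17.
For the smuggler: with q = P(Route-1), equating Day's and Night's payoffs gives 10q = −7q + 8 ⇒ q = 8/17.

7/17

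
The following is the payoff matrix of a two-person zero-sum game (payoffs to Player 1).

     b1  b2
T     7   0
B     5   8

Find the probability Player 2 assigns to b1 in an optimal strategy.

4/5

Row minima: T → 0, B → 5; maximin = 5.
Column maxima: b1 → 7, b2 → 8; minimax = 7.
5 ≠ 7, so there is no saddle point; optimal play is mixed.
Let Player 1 play T with probability p. Expected payoff against b1: 7p + 5(1−p) = 2p + 5; against b2: 0p + 8(1−p) = −8p + 8.
Setting these equal: 2p + 5 = −8p + 8 ⇒ 10p = 3 ⇒ p = 3/10, and the value is (2)·(3/10) + 5 = 28/5.
For Player 2: with q = P(b1), equating T's and B's payoffs gives 7q = −3q + 8 ⇒ q = 4/5.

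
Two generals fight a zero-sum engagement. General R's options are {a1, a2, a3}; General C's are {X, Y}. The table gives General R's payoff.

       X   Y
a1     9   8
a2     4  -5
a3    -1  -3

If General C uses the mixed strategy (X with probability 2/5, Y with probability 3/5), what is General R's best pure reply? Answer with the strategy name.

a1

Expected payoff of a1: (2/5)·9 + (3/5)·8 = 42/5.
Expected payoff of a2: (2/5)·4 + (3/5)·(-5) = -7/5.
Expected payoff of a3: (2/5)·(-1) + (3/5)·(-3) = -11/5.
The largest is 42/5, so General R's best response is a1.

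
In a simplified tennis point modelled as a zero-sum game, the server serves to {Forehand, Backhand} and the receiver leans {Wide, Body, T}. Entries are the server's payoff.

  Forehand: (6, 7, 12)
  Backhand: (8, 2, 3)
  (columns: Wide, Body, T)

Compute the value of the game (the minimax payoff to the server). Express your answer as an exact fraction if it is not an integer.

44/7

Row minima: Forehand → 6, Backhand → 2; maximin = 6.
Column maxima: Wide → 8, Body → 7, T → 12; minimax = 7.
6 ≠ 7, so there is no saddle point; optimal play is mixed.
T is strictly dominated by Body (it gives the server strictly more in every row), so the receiver never plays it.
On the remaining 2×2 (Forehand, Backhand vs Wide, Body):
Let the server play Forehand with probability p. Expected payoff against Wide: 6p + 8(1−p) = −2p + 8; against Body: 7p + 2(1−p) = 5p + 2.
Setting these equal: −2p + 8 = 5p + 2 ⇒ −7p = -6 ⇒ p = 6/7, and the value is (-2)·(6/7) + 8 = 44/7.
For the receiver: with q = P(Wide), equating Forehand's and Backhand's payoffs gives −q + 7 = 6q + 2 ⇒ q = 5/7.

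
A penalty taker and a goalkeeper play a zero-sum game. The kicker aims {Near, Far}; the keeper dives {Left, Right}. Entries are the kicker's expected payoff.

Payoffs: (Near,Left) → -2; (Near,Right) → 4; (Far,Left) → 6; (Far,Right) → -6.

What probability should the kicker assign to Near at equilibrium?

2/3

Row minima: Near → -2, Far → -6; maximin = -2.
Column maxima: Left → 6, Right → 4; minimax = 4.
-2 ≠ 4, so there is no saddle point; optimal play is mixed.
Let the kicker play Near with probability p. Expected payoff against Left: (-2)p + 6(1−p) = −8p + 6; against Right: 4p + (-6)(1−p) = 10p − 6.
Setting these equal: −8p + 6 = 10p − 6 ⇒ −18p = -12 ⇒ p = 2/3, and the value is (-8)·(2/3) + 6 = 2/3.
For the keeper: with q = P(Left), equating Near's and Far's payoffs gives −6q + 4 = 12q − 6 ⇒ q = 5/9.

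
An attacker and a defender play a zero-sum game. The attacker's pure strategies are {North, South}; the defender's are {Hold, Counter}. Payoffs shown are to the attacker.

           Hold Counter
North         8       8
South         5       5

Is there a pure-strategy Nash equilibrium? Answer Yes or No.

Row minima: North → 8, South → 5; maximin = 8.
Column maxima: Hold → 8, Counter → 8; minimax = 8.
maximin = minimax = 8, so a saddle point exists.

Yes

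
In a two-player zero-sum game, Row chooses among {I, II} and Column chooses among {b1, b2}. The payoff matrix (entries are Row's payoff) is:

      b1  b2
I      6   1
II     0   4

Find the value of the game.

Row minima: I → 1, II → 0; maximin = 1.
Column maxima: b1 → 6, b2 → 4; minimax = 4.
1 ≠ 4, so there is no saddle point; optimal play is mixed.
Let Row play I with probability p. Expected payoff against b1: 6p + 0(1−p) = 6p; against b2: 1p + 4(1−p) = −3p + 4.
Setting these equal: 6p = −3p + 4 ⇒ 9p = 4 ⇒ p = 4/9, and the value is (6)·(4/9) = 8/3.
For Column: with q = P(b1), equating I's and II's payoffs gives 5q + 1 = −4q + 4 ⇒ q = 1/3.

8/3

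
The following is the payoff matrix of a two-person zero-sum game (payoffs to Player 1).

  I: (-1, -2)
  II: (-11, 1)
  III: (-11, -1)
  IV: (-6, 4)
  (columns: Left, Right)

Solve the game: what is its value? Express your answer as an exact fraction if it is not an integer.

-16/11

Row minima: I → -2, II → -11, III → -11, IV → -6; maximin = -2.
Column maxima: Left → -1, Right → 4; minimax = -1.
-2 ≠ -1, so there is no saddle point; optimal play is mixed.
II is strictly dominated by IV, so Player 1 never plays it.
III is strictly dominated by IV, so Player 1 never plays it.
On the remaining 2×2 (I, IV vs Left, Right):
Let Player 1 play I with probability p. Expected payoff against Left: (-1)p + (-6)(1−p) = 5p − 6; against Right: (-2)p + 4(1−p) = −6p + 4.
Setting these equal: 5p − 6 = −6p + 4 ⇒ 11p = 10 ⇒ p = 10/11, and the value is (5)·(10/11) − 6 = -16/11.
For Player 2: with q = P(Left), equating I's and IV's payoffs gives q − 2 = −10q + 4 ⇒ q = 6/11.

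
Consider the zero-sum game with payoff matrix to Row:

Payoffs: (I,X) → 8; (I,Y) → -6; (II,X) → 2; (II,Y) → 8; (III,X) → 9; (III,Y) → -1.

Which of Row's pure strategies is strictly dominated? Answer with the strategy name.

I

III gives a strictly higher payoff than I against every column: 9 > 8, -1 > -6.
So I is strictly dominated and Row never plays it.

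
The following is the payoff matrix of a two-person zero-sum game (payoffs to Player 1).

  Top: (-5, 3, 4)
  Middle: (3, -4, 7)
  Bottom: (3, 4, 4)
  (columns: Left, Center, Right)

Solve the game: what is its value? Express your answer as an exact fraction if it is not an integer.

Row minima: Top → -5, Middle → -4, Bottom → 3; maximin = 3.
Column maxima: Left → 3, Center → 4, Right → 7; minimax = 3.
Since maximin = minimax = 3, there is a saddle point and the value is 3.

3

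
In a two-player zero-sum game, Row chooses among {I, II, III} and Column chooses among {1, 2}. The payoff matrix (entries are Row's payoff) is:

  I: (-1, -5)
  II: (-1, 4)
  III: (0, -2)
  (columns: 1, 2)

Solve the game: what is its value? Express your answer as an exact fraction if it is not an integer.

Row minima: I → -5, II → -1, III → -2; maximin = -1.
Column maxima: 1 → 0, 2 → 4; minimax = 0.
-1 ≠ 0, so there is no saddle point; optimal play is mixed.
I is strictly dominated by III, so Row never plays it.
On the remaining 2×2 (II, III vs 1, 2):
Let Row play II with probability p. Expected payoff against 1: (-1)p + 0(1−p) = −p; against 2: 4p + (-2)(1−p) = 6p − 2.
Setting these equal: −p = 6p − 2 ⇒ −7p = -2 ⇒ p = 2/7, and the value is (-1)·(2/7) = -2/7.
For Column: with q = P(1), equating II's and III's payoffs gives −5q + 4 = 2q − 2 ⇒ q = 6/7.

-2/7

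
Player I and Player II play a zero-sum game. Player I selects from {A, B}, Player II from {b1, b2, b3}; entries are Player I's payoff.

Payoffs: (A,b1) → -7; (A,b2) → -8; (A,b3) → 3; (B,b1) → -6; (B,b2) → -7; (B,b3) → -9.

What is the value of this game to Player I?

-93/13

Row minima: A → -8, B → -9; maximin = -8.
Column maxima: b1 → -6, b2 → -7, b3 → 3; minimax = -7.
-8 ≠ -7, so there is no saddle point; optimal play is mixed.
b1 is strictly dominated by b2 (it gives Player I strictly more in every row), so Player II never plays it.
On the remaining 2×2 (A, B vs b2, b3):
Let Player I play A with probability p. Expected payoff against b2: (-8)p + (-7)(1−p) = −p − 7; against b3: 3p + (-9)(1−p) = 12p − 9.
Setting these equal: −p − 7 = 12p − 9 ⇒ −13p = -2 ⇒ p = 2/13, and the value is (-1)·(2/13) − 7 = -93/13.
For Player II: with q = P(b2), equating A's and B's payoffs gives −11q + 3 = 2q − 9 ⇒ q = 12/13.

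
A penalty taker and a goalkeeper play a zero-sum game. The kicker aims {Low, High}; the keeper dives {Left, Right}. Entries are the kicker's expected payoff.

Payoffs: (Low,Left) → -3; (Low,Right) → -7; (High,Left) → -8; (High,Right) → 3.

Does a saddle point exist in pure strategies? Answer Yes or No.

No

Row minima: Low → -7, High → -8; maximin = -7.
Column maxima: Left → -3, Right → 3; minimax = -3.
-7 ≠ -3, so no pure-strategy equilibrium exists.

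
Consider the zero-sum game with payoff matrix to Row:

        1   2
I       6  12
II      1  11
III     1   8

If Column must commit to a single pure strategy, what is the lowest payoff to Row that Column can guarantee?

6

Column maxima: 1 → 6, 2 → 12.
The smallest of these is 6.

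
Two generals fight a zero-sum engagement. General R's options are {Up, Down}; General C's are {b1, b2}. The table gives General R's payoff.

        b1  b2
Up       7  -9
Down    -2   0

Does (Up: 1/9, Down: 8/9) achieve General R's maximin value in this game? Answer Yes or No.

Yes

Against b1 this mix gives (1/9)·7 + (8/9)·(-2) = -1.
Against b2 this mix gives (1/9)·(-9) + (8/9)·0 = -1.
All of General C's active replies (b1, b2) yield -1, and no column does worse for General R. The mix makes General C indifferent and guarantees -1, so it is optimal.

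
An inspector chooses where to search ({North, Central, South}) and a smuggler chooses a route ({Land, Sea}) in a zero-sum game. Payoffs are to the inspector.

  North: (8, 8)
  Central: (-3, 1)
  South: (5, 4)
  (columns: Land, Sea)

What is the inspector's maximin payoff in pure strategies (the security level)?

8

Row minima: North → 8, Central → -3, South → 4.
The best of these is 8.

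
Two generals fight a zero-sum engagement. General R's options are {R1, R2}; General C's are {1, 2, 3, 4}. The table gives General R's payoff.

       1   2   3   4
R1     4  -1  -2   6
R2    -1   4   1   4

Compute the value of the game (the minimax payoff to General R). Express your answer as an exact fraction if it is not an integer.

1/4

Row minima: R1 → -2, R2 → -1; maximin = -1.
Column maxima: 1 → 4, 2 → 4, 3 → 1, 4 → 6; minimax = 1.
-1 ≠ 1, so there is no saddle point; optimal play is mixed.
2 is strictly dominated by 3 (it gives General R strictly more in every row), so General C never plays it.
4 is strictly dominated by 1 (it gives General R strictly more in every row), so General C never plays it.
On the remaining 2×2 (R1, R2 vs 1, 3):
Let General R play R1 with probability p. Expected payoff against 1: 4p + (-1)(1−p) = 5p − 1; against 3: (-2)p + 1(1−p) = −3p + 1.
Setting these equal: 5p − 1 = −3p + 1 ⇒ 8p = 2 ⇒ p = 1/4, and the value is (5)·(1/4) − 1 = 1/4.
For General C: with q = P(1), equating R1's and R2's payoffs gives 6q − 2 = −2q + 1 ⇒ q = 3/8.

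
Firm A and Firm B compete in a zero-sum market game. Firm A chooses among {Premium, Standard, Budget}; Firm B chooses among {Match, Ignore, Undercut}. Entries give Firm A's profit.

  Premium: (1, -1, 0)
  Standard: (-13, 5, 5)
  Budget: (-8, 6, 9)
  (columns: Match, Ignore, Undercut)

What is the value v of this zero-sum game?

-1/8

Row minima: Premium → -1, Standard → -13, Budget → -8; maximin = -1.
Column maxima: Match → 1, Ignore → 6, Undercut → 9; minimax = 1.
-1 ≠ 1, so there is no saddle point; optimal play is mixed.
Standard is strictly dominated by Budget, so Firm A never plays it.
With Standard eliminated, Undercut is strictly dominated by Ignore (it gives Firm A strictly more in every remaining row), so Firm B never plays it.
On the remaining 2×2 (Premium, Budget vs Match, Ignore):
Let Firm A play Premium with probability p. Expected payoff against Match: 1p + (-8)(1−p) = 9p − 8; against Ignore: (-1)p + 6(1−p) = −7p + 6.
Setting these equal: 9p − 8 = −7p + 6 ⇒ 16p = 14 ⇒ p = 7/8, and the value is (9)·(7/8) − 8 = -1/8.
For Firm B: with q = P(Match), equating Premium's and Budget's payoffs gives 2q − 1 = −14q + 6 ⇒ q = 7/16.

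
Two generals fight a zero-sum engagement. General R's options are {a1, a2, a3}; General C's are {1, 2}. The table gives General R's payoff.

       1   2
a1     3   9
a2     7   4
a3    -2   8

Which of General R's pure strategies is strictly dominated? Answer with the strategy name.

a1 gives a strictly higher payoff than a3 against every column: 3 > -2, 9 > 8.
So a3 is strictly dominated and General R never plays it.

a3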